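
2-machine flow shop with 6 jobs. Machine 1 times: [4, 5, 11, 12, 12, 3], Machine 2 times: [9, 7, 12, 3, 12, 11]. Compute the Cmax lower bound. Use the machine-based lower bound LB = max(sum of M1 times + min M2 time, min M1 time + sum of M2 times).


LB1 = sum(M1 times) + min(M2 times) = 47 + 3 = 50
LB2 = min(M1 times) + sum(M2 times) = 3 + 54 = 57
Lower bound = max(LB1, LB2) = max(50, 57) = 57

57


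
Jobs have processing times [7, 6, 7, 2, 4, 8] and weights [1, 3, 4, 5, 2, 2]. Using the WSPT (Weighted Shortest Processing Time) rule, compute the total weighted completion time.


Compute p/w ratios and sort ascending (WSPT): [(2, 5), (7, 4), (6, 3), (4, 2), (8, 2), (7, 1)]
Compute weighted completion times:
  Job (p=2,w=5): C=2, w*C=5*2=10
  Job (p=7,w=4): C=9, w*C=4*9=36
  Job (p=6,w=3): C=15, w*C=3*15=45
  Job (p=4,w=2): C=19, w*C=2*19=38
  Job (p=8,w=2): C=27, w*C=2*27=54
  Job (p=7,w=1): C=34, w*C=1*34=34
Total weighted completion time = 217

217


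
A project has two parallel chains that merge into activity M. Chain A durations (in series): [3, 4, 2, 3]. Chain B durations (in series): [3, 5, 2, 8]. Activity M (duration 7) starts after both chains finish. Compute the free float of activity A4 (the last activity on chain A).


ES(A4) = sum of predecessors on chain A = 9
EF(A4) = ES + duration = 9 + 3 = 12
Successor of A4 is M. ES(M) = max(sum(A), sum(B)) = max(12, 18) = 18
Free float = ES(successor) - EF(current) = 18 - 12 = 6

6


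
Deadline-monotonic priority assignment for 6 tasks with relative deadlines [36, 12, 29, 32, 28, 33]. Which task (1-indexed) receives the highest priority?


Sort tasks by relative deadline (ascending):
  Task 2: deadline = 12
  Task 5: deadline = 28
  Task 3: deadline = 29
  Task 4: deadline = 32
  Task 6: deadline = 33
  Task 1: deadline = 36
Priority order (highest first): [2, 5, 3, 4, 6, 1]
Highest priority task = 2

2


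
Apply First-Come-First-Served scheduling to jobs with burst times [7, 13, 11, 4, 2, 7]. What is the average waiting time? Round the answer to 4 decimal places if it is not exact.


FCFS order (as given): [7, 13, 11, 4, 2, 7]
Waiting times:
  Job 1: wait = 0
  Job 2: wait = 7
  Job 3: wait = 20
  Job 4: wait = 31
  Job 5: wait = 35
  Job 6: wait = 37
Sum of waiting times = 130
Average waiting time = 130/6 = 21.6667

21.6667


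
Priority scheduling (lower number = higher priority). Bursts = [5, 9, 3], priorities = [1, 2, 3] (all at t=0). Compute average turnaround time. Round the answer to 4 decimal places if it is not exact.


Sort by priority (ascending = highest first):
Order: [(1, 5), (2, 9), (3, 3)]
Completion times:
  Priority 1, burst=5, C=5
  Priority 2, burst=9, C=14
  Priority 3, burst=3, C=17
Average turnaround = 36/3 = 12.0

12.0


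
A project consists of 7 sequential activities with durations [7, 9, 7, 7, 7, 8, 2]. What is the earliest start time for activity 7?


Activity 7 starts after activities 1 through 6 complete.
Predecessor durations: [7, 9, 7, 7, 7, 8]
ES = 7 + 9 + 7 + 7 + 7 + 8 = 45

45


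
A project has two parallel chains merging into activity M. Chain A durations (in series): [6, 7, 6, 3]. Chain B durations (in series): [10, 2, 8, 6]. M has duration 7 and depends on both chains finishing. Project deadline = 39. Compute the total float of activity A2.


Forward pass: ES(A2) = sum of predecessors on chain A = 6
EF = ES + duration = 6 + 7 = 13
Backward pass: LF(M) = deadline = 39; LS(M) = 39 - 7 = 32
LF(A2) = LS(M) - sum(successors on chain A) = 32 - 9 = 23
LS = LF - duration = 23 - 7 = 16
Total float = LS - ES = 16 - 6 = 10

10


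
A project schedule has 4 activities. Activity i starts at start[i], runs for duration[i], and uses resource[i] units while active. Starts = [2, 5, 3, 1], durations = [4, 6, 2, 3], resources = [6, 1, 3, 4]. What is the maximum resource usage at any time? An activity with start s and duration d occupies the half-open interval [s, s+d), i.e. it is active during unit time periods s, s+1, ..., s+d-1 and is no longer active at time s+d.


Each activity i is active on [start_i, start_i + duration_i).
Compute total resource usage per time slot:
  t=0: active resources = [], total = 0
  t=1: active resources = [4], total = 4
  t=2: active resources = [6, 4], total = 10
  t=3: active resources = [6, 3, 4], total = 13
  t=4: active resources = [6, 3], total = 9
  t=5: active resources = [6, 1], total = 7
  t=6: active resources = [1], total = 1
  t=7: active resources = [1], total = 1
  t=8: active resources = [1], total = 1
  t=9: active resources = [1], total = 1
  t=10: active resources = [1], total = 1
Peak resource demand = 13

13


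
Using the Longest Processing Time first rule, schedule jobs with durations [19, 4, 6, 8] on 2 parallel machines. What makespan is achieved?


Sort jobs in decreasing order (LPT): [19, 8, 6, 4]
Assign each job to the least loaded machine:
  Machine 1: jobs [19], load = 19
  Machine 2: jobs [8, 6, 4], load = 18
Makespan = max load = 19

19


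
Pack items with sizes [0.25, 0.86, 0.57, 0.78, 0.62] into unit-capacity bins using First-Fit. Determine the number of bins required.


Place items sequentially using First-Fit:
  Item 0.25 -> new Bin 1
  Item 0.86 -> new Bin 2
  Item 0.57 -> Bin 1 (now 0.82)
  Item 0.78 -> new Bin 3
  Item 0.62 -> new Bin 4
Total bins used = 4

4


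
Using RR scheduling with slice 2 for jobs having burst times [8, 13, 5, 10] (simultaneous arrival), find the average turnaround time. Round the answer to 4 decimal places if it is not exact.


Time quantum = 2
Execution trace:
  J1 runs 2 units, time = 2
  J2 runs 2 units, time = 4
  J3 runs 2 units, time = 6
  J4 runs 2 units, time = 8
  J1 runs 2 units, time = 10
  J2 runs 2 units, time = 12
  J3 runs 2 units, time = 14
  J4 runs 2 units, time = 16
  J1 runs 2 units, time = 18
  J2 runs 2 units, time = 20
  J3 runs 1 units, time = 21
  J4 runs 2 units, time = 23
  J1 runs 2 units, time = 25
  J2 runs 2 units, time = 27
  J4 runs 2 units, time = 29
  J2 runs 2 units, time = 31
  J4 runs 2 units, time = 33
  J2 runs 2 units, time = 35
  J2 runs 1 units, time = 36
Finish times: [25, 36, 21, 33]
Average turnaround = 115/4 = 28.75

28.75


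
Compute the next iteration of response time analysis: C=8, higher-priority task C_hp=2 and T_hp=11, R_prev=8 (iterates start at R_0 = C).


R_next = C + ceil(R_prev / T_hp) * C_hp
ceil(8 / 11) = ceil(0.7273) = 1
Interference = 1 * 2 = 2
R_next = 8 + 2 = 10

10


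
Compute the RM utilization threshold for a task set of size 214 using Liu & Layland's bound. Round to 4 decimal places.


Compute 2^(1/214) = 1.0032442568
Subtract 1: 1.0032442568 - 1 = 0.0032442568
Multiply by n: 214 * 0.0032442568 = 0.6942709552
Round to 4 dp: 0.6943

0.6943


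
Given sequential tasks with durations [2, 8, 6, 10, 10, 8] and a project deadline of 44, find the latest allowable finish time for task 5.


LF(activity 5) = deadline - sum of successor durations
Successors: activities 6 through 6 with durations [8]
Sum of successor durations = 8
LF = 44 - 8 = 36

36


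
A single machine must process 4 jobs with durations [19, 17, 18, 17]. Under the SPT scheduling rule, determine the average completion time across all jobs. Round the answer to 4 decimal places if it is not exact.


Sort jobs by processing time (SPT order): [17, 17, 18, 19]
Compute completion times sequentially:
  Job 1: processing = 17, completes at 17
  Job 2: processing = 17, completes at 34
  Job 3: processing = 18, completes at 52
  Job 4: processing = 19, completes at 71
Sum of completion times = 174
Average completion time = 174/4 = 43.5

43.5


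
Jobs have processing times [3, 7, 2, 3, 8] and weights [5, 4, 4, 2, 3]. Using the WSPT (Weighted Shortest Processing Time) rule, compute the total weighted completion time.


Compute p/w ratios and sort ascending (WSPT): [(2, 4), (3, 5), (3, 2), (7, 4), (8, 3)]
Compute weighted completion times:
  Job (p=2,w=4): C=2, w*C=4*2=8
  Job (p=3,w=5): C=5, w*C=5*5=25
  Job (p=3,w=2): C=8, w*C=2*8=16
  Job (p=7,w=4): C=15, w*C=4*15=60
  Job (p=8,w=3): C=23, w*C=3*23=69
Total weighted completion time = 178

178


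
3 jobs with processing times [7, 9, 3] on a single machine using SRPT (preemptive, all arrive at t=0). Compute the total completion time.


Since all jobs arrive at t=0, SRPT equals SPT ordering.
SPT order: [3, 7, 9]
Completion times:
  Job 1: p=3, C=3
  Job 2: p=7, C=10
  Job 3: p=9, C=19
Total completion time = 3 + 10 + 19 = 32

32


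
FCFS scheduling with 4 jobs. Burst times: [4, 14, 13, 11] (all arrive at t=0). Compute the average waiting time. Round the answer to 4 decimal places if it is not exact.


FCFS order (as given): [4, 14, 13, 11]
Waiting times:
  Job 1: wait = 0
  Job 2: wait = 4
  Job 3: wait = 18
  Job 4: wait = 31
Sum of waiting times = 53
Average waiting time = 53/4 = 13.25

13.25


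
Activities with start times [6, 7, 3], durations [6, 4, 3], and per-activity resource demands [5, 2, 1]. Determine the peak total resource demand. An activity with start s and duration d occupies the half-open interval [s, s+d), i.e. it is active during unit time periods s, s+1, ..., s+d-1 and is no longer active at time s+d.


Each activity i is active on [start_i, start_i + duration_i).
Compute total resource usage per time slot:
  t=0: active resources = [], total = 0
  t=1: active resources = [], total = 0
  t=2: active resources = [], total = 0
  t=3: active resources = [1], total = 1
  t=4: active resources = [1], total = 1
  t=5: active resources = [1], total = 1
  t=6: active resources = [5], total = 5
  t=7: active resources = [5, 2], total = 7
  t=8: active resources = [5, 2], total = 7
  t=9: active resources = [5, 2], total = 7
  t=10: active resources = [5, 2], total = 7
  t=11: active resources = [5], total = 5
Peak resource demand = 7

7


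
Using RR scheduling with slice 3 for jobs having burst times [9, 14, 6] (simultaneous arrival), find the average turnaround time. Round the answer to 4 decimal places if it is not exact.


Time quantum = 3
Execution trace:
  J1 runs 3 units, time = 3
  J2 runs 3 units, time = 6
  J3 runs 3 units, time = 9
  J1 runs 3 units, time = 12
  J2 runs 3 units, time = 15
  J3 runs 3 units, time = 18
  J1 runs 3 units, time = 21
  J2 runs 3 units, time = 24
  J2 runs 3 units, time = 27
  J2 runs 2 units, time = 29
Finish times: [21, 29, 18]
Average turnaround = 68/3 = 22.6667

22.6667


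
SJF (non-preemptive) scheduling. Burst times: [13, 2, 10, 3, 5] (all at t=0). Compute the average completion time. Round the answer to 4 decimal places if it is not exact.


SJF order (ascending): [2, 3, 5, 10, 13]
Completion times:
  Job 1: burst=2, C=2
  Job 2: burst=3, C=5
  Job 3: burst=5, C=10
  Job 4: burst=10, C=20
  Job 5: burst=13, C=33
Average completion = 70/5 = 14.0

14.0


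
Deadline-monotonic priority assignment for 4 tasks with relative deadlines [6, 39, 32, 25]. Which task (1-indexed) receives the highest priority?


Sort tasks by relative deadline (ascending):
  Task 1: deadline = 6
  Task 4: deadline = 25
  Task 3: deadline = 32
  Task 2: deadline = 39
Priority order (highest first): [1, 4, 3, 2]
Highest priority task = 1

1


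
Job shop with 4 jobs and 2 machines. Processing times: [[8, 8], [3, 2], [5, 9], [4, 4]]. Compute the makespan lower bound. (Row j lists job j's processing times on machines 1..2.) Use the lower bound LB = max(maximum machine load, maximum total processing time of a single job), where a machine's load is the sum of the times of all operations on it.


Machine loads:
  Machine 1: 8 + 3 + 5 + 4 = 20
  Machine 2: 8 + 2 + 9 + 4 = 23
Max machine load = 23
Job totals:
  Job 1: 16
  Job 2: 5
  Job 3: 14
  Job 4: 8
Max job total = 16
Lower bound = max(23, 16) = 23

23


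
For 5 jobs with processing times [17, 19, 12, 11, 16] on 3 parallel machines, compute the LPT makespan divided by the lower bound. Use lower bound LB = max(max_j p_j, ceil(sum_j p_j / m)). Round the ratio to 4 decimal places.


LPT order: [19, 17, 16, 12, 11]
Machine loads after assignment: [19, 28, 28]
LPT makespan = 28
Lower bound = max(max_job, ceil(total/3)) = max(19, 25) = 25
Ratio = 28 / 25 = 1.12

1.12


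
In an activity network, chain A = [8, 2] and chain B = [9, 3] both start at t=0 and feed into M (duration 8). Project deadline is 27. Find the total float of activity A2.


Forward pass: ES(A2) = sum of predecessors on chain A = 8
EF = ES + duration = 8 + 2 = 10
Backward pass: LF(M) = deadline = 27; LS(M) = 27 - 8 = 19
LF(A2) = LS(M) - sum(successors on chain A) = 19 - 0 = 19
LS = LF - duration = 19 - 2 = 17
Total float = LS - ES = 17 - 8 = 9

9


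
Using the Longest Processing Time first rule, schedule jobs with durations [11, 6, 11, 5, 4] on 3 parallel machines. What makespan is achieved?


Sort jobs in decreasing order (LPT): [11, 11, 6, 5, 4]
Assign each job to the least loaded machine:
  Machine 1: jobs [11, 4], load = 15
  Machine 2: jobs [11], load = 11
  Machine 3: jobs [6, 5], load = 11
Makespan = max load = 15

15


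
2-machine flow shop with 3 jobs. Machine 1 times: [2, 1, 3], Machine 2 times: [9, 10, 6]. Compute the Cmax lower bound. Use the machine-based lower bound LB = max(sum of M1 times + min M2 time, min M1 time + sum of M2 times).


LB1 = sum(M1 times) + min(M2 times) = 6 + 6 = 12
LB2 = min(M1 times) + sum(M2 times) = 1 + 25 = 26
Lower bound = max(LB1, LB2) = max(12, 26) = 26

26


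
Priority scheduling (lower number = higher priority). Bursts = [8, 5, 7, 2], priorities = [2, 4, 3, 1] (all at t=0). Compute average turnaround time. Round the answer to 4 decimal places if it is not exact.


Sort by priority (ascending = highest first):
Order: [(1, 2), (2, 8), (3, 7), (4, 5)]
Completion times:
  Priority 1, burst=2, C=2
  Priority 2, burst=8, C=10
  Priority 3, burst=7, C=17
  Priority 4, burst=5, C=22
Average turnaround = 51/4 = 12.75

12.75


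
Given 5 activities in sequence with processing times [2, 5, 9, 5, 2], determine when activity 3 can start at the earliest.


Activity 3 starts after activities 1 through 2 complete.
Predecessor durations: [2, 5]
ES = 2 + 5 = 7

7


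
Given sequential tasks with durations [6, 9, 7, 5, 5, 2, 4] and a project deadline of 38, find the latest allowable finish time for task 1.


LF(activity 1) = deadline - sum of successor durations
Successors: activities 2 through 7 with durations [9, 7, 5, 5, 2, 4]
Sum of successor durations = 32
LF = 38 - 32 = 6

6


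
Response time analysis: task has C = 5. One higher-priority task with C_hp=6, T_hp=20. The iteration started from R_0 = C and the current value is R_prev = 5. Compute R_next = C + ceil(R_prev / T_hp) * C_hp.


R_next = C + ceil(R_prev / T_hp) * C_hp
ceil(5 / 20) = ceil(0.25) = 1
Interference = 1 * 6 = 6
R_next = 5 + 6 = 11

11


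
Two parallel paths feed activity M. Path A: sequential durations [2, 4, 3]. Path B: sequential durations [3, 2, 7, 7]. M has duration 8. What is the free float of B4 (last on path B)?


ES(B4) = sum of predecessors on chain B = 12
EF(B4) = ES + duration = 12 + 7 = 19
Successor of B4 is M. ES(M) = max(sum(A), sum(B)) = max(9, 19) = 19
Free float = ES(successor) - EF(current) = 19 - 19 = 0

0


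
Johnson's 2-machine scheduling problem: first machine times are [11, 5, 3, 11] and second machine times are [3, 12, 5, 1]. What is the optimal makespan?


Apply Johnson's rule:
  Group 1 (a <= b): [(3, 3, 5), (2, 5, 12)]
  Group 2 (a > b): [(1, 11, 3), (4, 11, 1)]
Optimal job order: [3, 2, 1, 4]
Schedule:
  Job 3: M1 done at 3, M2 done at 8
  Job 2: M1 done at 8, M2 done at 20
  Job 1: M1 done at 19, M2 done at 23
  Job 4: M1 done at 30, M2 done at 31
Makespan = 31

31


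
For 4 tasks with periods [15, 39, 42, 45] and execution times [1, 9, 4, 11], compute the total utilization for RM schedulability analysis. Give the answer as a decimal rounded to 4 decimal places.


Compute individual utilizations (exact fractions):
  Task 1: C/T = 1/15 (approx. 0.0667)
  Task 2: C/T = 9/39 = 3/13 (approx. 0.2308)
  Task 3: C/T = 4/42 = 2/21 (approx. 0.0952)
  Task 4: C/T = 11/45 (approx. 0.2444)
Total utilization U = 1/15 + 3/13 + 2/21 + 11/45 = 2609/4095
Rounded to 4 decimal places: U = 0.6371
RM (Liu & Layland) bound for 4 tasks = 0.756828; compare with U = 2609/4095 (approx. 0.637118)
U <= bound, so schedulable by RM sufficient condition.

0.6371


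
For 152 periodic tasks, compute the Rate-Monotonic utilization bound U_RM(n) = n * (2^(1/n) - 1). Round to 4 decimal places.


Compute 2^(1/152) = 1.0045705923
Subtract 1: 1.0045705923 - 1 = 0.0045705923
Multiply by n: 152 * 0.0045705923 = 0.6947300296
Round to 4 dp: 0.6947

0.6947


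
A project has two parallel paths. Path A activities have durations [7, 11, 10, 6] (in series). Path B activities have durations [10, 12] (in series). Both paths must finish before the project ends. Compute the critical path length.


Path A total = 7 + 11 + 10 + 6 = 34
Path B total = 10 + 12 = 22
Critical path = longest path = max(34, 22) = 34

34


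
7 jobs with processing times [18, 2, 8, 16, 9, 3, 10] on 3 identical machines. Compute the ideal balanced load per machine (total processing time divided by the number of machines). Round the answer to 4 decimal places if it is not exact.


Total processing time = 18 + 2 + 8 + 16 + 9 + 3 + 10 = 66
Number of machines = 3
Ideal balanced load = 66 / 3 = 22.0

22.0


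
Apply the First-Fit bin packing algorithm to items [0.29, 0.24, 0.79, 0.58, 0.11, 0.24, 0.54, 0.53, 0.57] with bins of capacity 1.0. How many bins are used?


Place items sequentially using First-Fit:
  Item 0.29 -> new Bin 1
  Item 0.24 -> Bin 1 (now 0.53)
  Item 0.79 -> new Bin 2
  Item 0.58 -> new Bin 3
  Item 0.11 -> Bin 1 (now 0.64)
  Item 0.24 -> Bin 1 (now 0.88)
  Item 0.54 -> new Bin 4
  Item 0.53 -> new Bin 5
  Item 0.57 -> new Bin 6
Total bins used = 6

6


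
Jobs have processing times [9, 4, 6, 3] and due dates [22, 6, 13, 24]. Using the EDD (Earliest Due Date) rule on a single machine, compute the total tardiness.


Sort by due date (EDD order): [(4, 6), (6, 13), (9, 22), (3, 24)]
Compute completion times and tardiness:
  Job 1: p=4, d=6, C=4, tardiness=max(0,4-6)=0
  Job 2: p=6, d=13, C=10, tardiness=max(0,10-13)=0
  Job 3: p=9, d=22, C=19, tardiness=max(0,19-22)=0
  Job 4: p=3, d=24, C=22, tardiness=max(0,22-24)=0
Total tardiness = 0

0


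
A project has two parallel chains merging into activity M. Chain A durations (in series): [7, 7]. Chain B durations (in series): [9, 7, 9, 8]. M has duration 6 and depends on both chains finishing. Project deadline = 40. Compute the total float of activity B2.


Forward pass: ES(B2) = sum of predecessors on chain B = 9
EF = ES + duration = 9 + 7 = 16
Backward pass: LF(M) = deadline = 40; LS(M) = 40 - 6 = 34
LF(B2) = LS(M) - sum(successors on chain B) = 34 - 17 = 17
LS = LF - duration = 17 - 7 = 10
Total float = LS - ES = 10 - 9 = 1

1


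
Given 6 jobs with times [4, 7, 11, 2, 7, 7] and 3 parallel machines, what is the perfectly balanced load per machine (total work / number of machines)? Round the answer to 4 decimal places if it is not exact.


Total processing time = 4 + 7 + 11 + 2 + 7 + 7 = 38
Number of machines = 3
Ideal balanced load = 38 / 3 = 12.6667

12.6667


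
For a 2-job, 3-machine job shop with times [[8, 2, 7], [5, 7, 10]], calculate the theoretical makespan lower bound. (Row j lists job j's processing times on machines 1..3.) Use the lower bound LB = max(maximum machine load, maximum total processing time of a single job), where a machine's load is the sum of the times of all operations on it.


Machine loads:
  Machine 1: 8 + 5 = 13
  Machine 2: 2 + 7 = 9
  Machine 3: 7 + 10 = 17
Max machine load = 17
Job totals:
  Job 1: 17
  Job 2: 22
Max job total = 22
Lower bound = max(17, 22) = 22

22


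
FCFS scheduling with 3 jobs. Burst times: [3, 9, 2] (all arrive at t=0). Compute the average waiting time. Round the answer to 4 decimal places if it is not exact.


FCFS order (as given): [3, 9, 2]
Waiting times:
  Job 1: wait = 0
  Job 2: wait = 3
  Job 3: wait = 12
Sum of waiting times = 15
Average waiting time = 15/3 = 5.0

5.0


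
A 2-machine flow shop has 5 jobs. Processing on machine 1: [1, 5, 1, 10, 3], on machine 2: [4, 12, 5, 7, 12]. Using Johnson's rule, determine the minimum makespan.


Apply Johnson's rule:
  Group 1 (a <= b): [(1, 1, 4), (3, 1, 5), (5, 3, 12), (2, 5, 12)]
  Group 2 (a > b): [(4, 10, 7)]
Optimal job order: [1, 3, 5, 2, 4]
Schedule:
  Job 1: M1 done at 1, M2 done at 5
  Job 3: M1 done at 2, M2 done at 10
  Job 5: M1 done at 5, M2 done at 22
  Job 2: M1 done at 10, M2 done at 34
  Job 4: M1 done at 20, M2 done at 41
Makespan = 41

41


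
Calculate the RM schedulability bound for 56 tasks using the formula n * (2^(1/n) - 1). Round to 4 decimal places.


Compute 2^(1/56) = 1.0124545481
Subtract 1: 1.0124545481 - 1 = 0.0124545481
Multiply by n: 56 * 0.0124545481 = 0.6974546936
Round to 4 dp: 0.6975

0.6975


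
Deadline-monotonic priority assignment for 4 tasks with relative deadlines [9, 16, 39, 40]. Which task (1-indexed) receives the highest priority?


Sort tasks by relative deadline (ascending):
  Task 1: deadline = 9
  Task 2: deadline = 16
  Task 3: deadline = 39
  Task 4: deadline = 40
Priority order (highest first): [1, 2, 3, 4]
Highest priority task = 1

1


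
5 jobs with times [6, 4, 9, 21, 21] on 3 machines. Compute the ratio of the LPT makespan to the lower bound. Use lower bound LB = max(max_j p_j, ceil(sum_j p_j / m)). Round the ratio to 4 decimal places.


LPT order: [21, 21, 9, 6, 4]
Machine loads after assignment: [21, 21, 19]
LPT makespan = 21
Lower bound = max(max_job, ceil(total/3)) = max(21, 21) = 21
Ratio = 21 / 21 = 1.0

1.0


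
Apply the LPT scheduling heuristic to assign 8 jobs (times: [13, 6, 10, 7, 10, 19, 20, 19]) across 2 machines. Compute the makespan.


Sort jobs in decreasing order (LPT): [20, 19, 19, 13, 10, 10, 7, 6]
Assign each job to the least loaded machine:
  Machine 1: jobs [20, 13, 10, 7], load = 50
  Machine 2: jobs [19, 19, 10, 6], load = 54
Makespan = max load = 54

54


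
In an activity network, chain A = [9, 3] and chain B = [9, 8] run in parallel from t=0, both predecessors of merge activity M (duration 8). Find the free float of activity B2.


ES(B2) = sum of predecessors on chain B = 9
EF(B2) = ES + duration = 9 + 8 = 17
Successor of B2 is M. ES(M) = max(sum(A), sum(B)) = max(12, 17) = 17
Free float = ES(successor) - EF(current) = 17 - 17 = 0

0


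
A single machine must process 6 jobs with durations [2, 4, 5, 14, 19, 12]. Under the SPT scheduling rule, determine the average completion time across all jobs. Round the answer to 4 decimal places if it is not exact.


Sort jobs by processing time (SPT order): [2, 4, 5, 12, 14, 19]
Compute completion times sequentially:
  Job 1: processing = 2, completes at 2
  Job 2: processing = 4, completes at 6
  Job 3: processing = 5, completes at 11
  Job 4: processing = 12, completes at 23
  Job 5: processing = 14, completes at 37
  Job 6: processing = 19, completes at 56
Sum of completion times = 135
Average completion time = 135/6 = 22.5

22.5


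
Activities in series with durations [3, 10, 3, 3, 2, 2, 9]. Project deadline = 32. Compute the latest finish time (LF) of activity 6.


LF(activity 6) = deadline - sum of successor durations
Successors: activities 7 through 7 with durations [9]
Sum of successor durations = 9
LF = 32 - 9 = 23

23


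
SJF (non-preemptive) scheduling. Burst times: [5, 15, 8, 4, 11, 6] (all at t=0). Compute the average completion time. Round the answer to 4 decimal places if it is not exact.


SJF order (ascending): [4, 5, 6, 8, 11, 15]
Completion times:
  Job 1: burst=4, C=4
  Job 2: burst=5, C=9
  Job 3: burst=6, C=15
  Job 4: burst=8, C=23
  Job 5: burst=11, C=34
  Job 6: burst=15, C=49
Average completion = 134/6 = 22.3333

22.3333


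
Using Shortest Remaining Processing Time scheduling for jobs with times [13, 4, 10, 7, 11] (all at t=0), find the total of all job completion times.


Since all jobs arrive at t=0, SRPT equals SPT ordering.
SPT order: [4, 7, 10, 11, 13]
Completion times:
  Job 1: p=4, C=4
  Job 2: p=7, C=11
  Job 3: p=10, C=21
  Job 4: p=11, C=32
  Job 5: p=13, C=45
Total completion time = 4 + 11 + 21 + 32 + 45 = 113

113


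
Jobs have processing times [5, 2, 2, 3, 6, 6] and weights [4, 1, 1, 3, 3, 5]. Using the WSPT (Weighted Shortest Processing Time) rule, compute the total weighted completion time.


Compute p/w ratios and sort ascending (WSPT): [(3, 3), (6, 5), (5, 4), (2, 1), (2, 1), (6, 3)]
Compute weighted completion times:
  Job (p=3,w=3): C=3, w*C=3*3=9
  Job (p=6,w=5): C=9, w*C=5*9=45
  Job (p=5,w=4): C=14, w*C=4*14=56
  Job (p=2,w=1): C=16, w*C=1*16=16
  Job (p=2,w=1): C=18, w*C=1*18=18
  Job (p=6,w=3): C=24, w*C=3*24=72
Total weighted completion time = 216

216


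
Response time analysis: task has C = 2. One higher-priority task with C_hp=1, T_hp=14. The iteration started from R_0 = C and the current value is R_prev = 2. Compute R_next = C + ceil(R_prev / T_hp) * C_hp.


R_next = C + ceil(R_prev / T_hp) * C_hp
ceil(2 / 14) = ceil(0.1429) = 1
Interference = 1 * 1 = 1
R_next = 2 + 1 = 3

3


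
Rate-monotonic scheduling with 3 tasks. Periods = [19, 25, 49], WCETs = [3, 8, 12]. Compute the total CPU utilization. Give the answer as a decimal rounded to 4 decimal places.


Compute individual utilizations (exact fractions):
  Task 1: C/T = 3/19 (approx. 0.1579)
  Task 2: C/T = 8/25 (approx. 0.32)
  Task 3: C/T = 12/49 (approx. 0.2449)
Total utilization U = 3/19 + 8/25 + 12/49 = 16823/23275
Rounded to 4 decimal places: U = 0.7228
RM (Liu & Layland) bound for 3 tasks = 0.779763; compare with U = 16823/23275 (approx. 0.722793)
U <= bound, so schedulable by RM sufficient condition.

0.7228


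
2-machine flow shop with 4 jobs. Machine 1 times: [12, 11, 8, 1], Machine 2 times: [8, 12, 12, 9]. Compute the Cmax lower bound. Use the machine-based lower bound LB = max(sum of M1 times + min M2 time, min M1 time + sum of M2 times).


LB1 = sum(M1 times) + min(M2 times) = 32 + 8 = 40
LB2 = min(M1 times) + sum(M2 times) = 1 + 41 = 42
Lower bound = max(LB1, LB2) = max(40, 42) = 42

42


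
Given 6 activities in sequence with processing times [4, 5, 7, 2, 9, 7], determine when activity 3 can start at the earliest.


Activity 3 starts after activities 1 through 2 complete.
Predecessor durations: [4, 5]
ES = 4 + 5 = 9

9


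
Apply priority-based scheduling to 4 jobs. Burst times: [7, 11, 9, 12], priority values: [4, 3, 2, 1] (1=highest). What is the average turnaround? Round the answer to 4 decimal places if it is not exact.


Sort by priority (ascending = highest first):
Order: [(1, 12), (2, 9), (3, 11), (4, 7)]
Completion times:
  Priority 1, burst=12, C=12
  Priority 2, burst=9, C=21
  Priority 3, burst=11, C=32
  Priority 4, burst=7, C=39
Average turnaround = 104/4 = 26.0

26.0


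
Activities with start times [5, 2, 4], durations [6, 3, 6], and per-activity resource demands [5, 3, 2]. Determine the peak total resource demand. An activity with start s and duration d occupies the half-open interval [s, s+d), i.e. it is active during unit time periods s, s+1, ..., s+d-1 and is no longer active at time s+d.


Each activity i is active on [start_i, start_i + duration_i).
Compute total resource usage per time slot:
  t=0: active resources = [], total = 0
  t=1: active resources = [], total = 0
  t=2: active resources = [3], total = 3
  t=3: active resources = [3], total = 3
  t=4: active resources = [3, 2], total = 5
  t=5: active resources = [5, 2], total = 7
  t=6: active resources = [5, 2], total = 7
  t=7: active resources = [5, 2], total = 7
  t=8: active resources = [5, 2], total = 7
  t=9: active resources = [5, 2], total = 7
  t=10: active resources = [5], total = 5
Peak resource demand = 7

7


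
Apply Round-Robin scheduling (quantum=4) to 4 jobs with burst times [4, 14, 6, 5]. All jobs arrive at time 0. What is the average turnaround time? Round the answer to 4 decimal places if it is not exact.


Time quantum = 4
Execution trace:
  J1 runs 4 units, time = 4
  J2 runs 4 units, time = 8
  J3 runs 4 units, time = 12
  J4 runs 4 units, time = 16
  J2 runs 4 units, time = 20
  J3 runs 2 units, time = 22
  J4 runs 1 units, time = 23
  J2 runs 4 units, time = 27
  J2 runs 2 units, time = 29
Finish times: [4, 29, 22, 23]
Average turnaround = 78/4 = 19.5

19.5


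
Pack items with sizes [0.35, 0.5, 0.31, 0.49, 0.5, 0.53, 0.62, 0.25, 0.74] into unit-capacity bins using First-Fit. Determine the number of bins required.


Place items sequentially using First-Fit:
  Item 0.35 -> new Bin 1
  Item 0.5 -> Bin 1 (now 0.85)
  Item 0.31 -> new Bin 2
  Item 0.49 -> Bin 2 (now 0.8)
  Item 0.5 -> new Bin 3
  Item 0.53 -> new Bin 4
  Item 0.62 -> new Bin 5
  Item 0.25 -> Bin 3 (now 0.75)
  Item 0.74 -> new Bin 6
Total bins used = 6

6


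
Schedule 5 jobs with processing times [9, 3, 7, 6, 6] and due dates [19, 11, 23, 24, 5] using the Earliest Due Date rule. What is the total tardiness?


Sort by due date (EDD order): [(6, 5), (3, 11), (9, 19), (7, 23), (6, 24)]
Compute completion times and tardiness:
  Job 1: p=6, d=5, C=6, tardiness=max(0,6-5)=1
  Job 2: p=3, d=11, C=9, tardiness=max(0,9-11)=0
  Job 3: p=9, d=19, C=18, tardiness=max(0,18-19)=0
  Job 4: p=7, d=23, C=25, tardiness=max(0,25-23)=2
  Job 5: p=6, d=24, C=31, tardiness=max(0,31-24)=7
Total tardiness = 10

10


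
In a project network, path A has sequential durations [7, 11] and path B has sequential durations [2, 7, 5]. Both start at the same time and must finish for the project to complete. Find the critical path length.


Path A total = 7 + 11 = 18
Path B total = 2 + 7 + 5 = 14
Critical path = longest path = max(18, 14) = 18

18


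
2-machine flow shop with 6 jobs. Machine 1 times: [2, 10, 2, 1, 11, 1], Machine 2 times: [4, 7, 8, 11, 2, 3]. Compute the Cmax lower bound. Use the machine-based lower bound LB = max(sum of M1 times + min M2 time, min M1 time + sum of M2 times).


LB1 = sum(M1 times) + min(M2 times) = 27 + 2 = 29
LB2 = min(M1 times) + sum(M2 times) = 1 + 35 = 36
Lower bound = max(LB1, LB2) = max(29, 36) = 36

36


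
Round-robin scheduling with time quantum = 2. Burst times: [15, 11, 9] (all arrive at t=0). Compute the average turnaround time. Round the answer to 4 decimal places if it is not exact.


Time quantum = 2
Execution trace:
  J1 runs 2 units, time = 2
  J2 runs 2 units, time = 4
  J3 runs 2 units, time = 6
  J1 runs 2 units, time = 8
  J2 runs 2 units, time = 10
  J3 runs 2 units, time = 12
  J1 runs 2 units, time = 14
  J2 runs 2 units, time = 16
  J3 runs 2 units, time = 18
  J1 runs 2 units, time = 20
  J2 runs 2 units, time = 22
  J3 runs 2 units, time = 24
  J1 runs 2 units, time = 26
  J2 runs 2 units, time = 28
  J3 runs 1 units, time = 29
  J1 runs 2 units, time = 31
  J2 runs 1 units, time = 32
  J1 runs 2 units, time = 34
  J1 runs 1 units, time = 35
Finish times: [35, 32, 29]
Average turnaround = 96/3 = 32.0

32.0


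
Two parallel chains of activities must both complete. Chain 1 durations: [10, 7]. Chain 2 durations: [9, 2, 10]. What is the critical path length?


Path A total = 10 + 7 = 17
Path B total = 9 + 2 + 10 = 21
Critical path = longest path = max(17, 21) = 21

21


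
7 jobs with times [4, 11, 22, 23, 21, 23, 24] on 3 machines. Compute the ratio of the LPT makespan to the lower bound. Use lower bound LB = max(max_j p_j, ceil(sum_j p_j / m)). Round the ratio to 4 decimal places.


LPT order: [24, 23, 23, 22, 21, 11, 4]
Machine loads after assignment: [39, 45, 44]
LPT makespan = 45
Lower bound = max(max_job, ceil(total/3)) = max(24, 43) = 43
Ratio = 45 / 43 = 1.0465

1.0465


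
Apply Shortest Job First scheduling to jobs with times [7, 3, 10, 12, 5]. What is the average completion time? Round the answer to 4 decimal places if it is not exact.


SJF order (ascending): [3, 5, 7, 10, 12]
Completion times:
  Job 1: burst=3, C=3
  Job 2: burst=5, C=8
  Job 3: burst=7, C=15
  Job 4: burst=10, C=25
  Job 5: burst=12, C=37
Average completion = 88/5 = 17.6

17.6


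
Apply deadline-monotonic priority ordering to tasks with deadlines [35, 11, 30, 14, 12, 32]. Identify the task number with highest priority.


Sort tasks by relative deadline (ascending):
  Task 2: deadline = 11
  Task 5: deadline = 12
  Task 4: deadline = 14
  Task 3: deadline = 30
  Task 6: deadline = 32
  Task 1: deadline = 35
Priority order (highest first): [2, 5, 4, 3, 6, 1]
Highest priority task = 2

2


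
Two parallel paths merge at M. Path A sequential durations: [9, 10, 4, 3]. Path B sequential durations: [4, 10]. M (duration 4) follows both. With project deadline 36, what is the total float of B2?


Forward pass: ES(B2) = sum of predecessors on chain B = 4
EF = ES + duration = 4 + 10 = 14
Backward pass: LF(M) = deadline = 36; LS(M) = 36 - 4 = 32
LF(B2) = LS(M) - sum(successors on chain B) = 32 - 0 = 32
LS = LF - duration = 32 - 10 = 22
Total float = LS - ES = 22 - 4 = 18

18


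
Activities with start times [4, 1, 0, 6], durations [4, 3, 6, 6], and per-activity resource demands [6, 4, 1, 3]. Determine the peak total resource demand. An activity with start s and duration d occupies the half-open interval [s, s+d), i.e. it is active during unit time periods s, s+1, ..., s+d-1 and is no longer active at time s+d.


Each activity i is active on [start_i, start_i + duration_i).
Compute total resource usage per time slot:
  t=0: active resources = [1], total = 1
  t=1: active resources = [4, 1], total = 5
  t=2: active resources = [4, 1], total = 5
  t=3: active resources = [4, 1], total = 5
  t=4: active resources = [6, 1], total = 7
  t=5: active resources = [6, 1], total = 7
  t=6: active resources = [6, 3], total = 9
  t=7: active resources = [6, 3], total = 9
  t=8: active resources = [3], total = 3
  t=9: active resources = [3], total = 3
  t=10: active resources = [3], total = 3
  t=11: active resources = [3], total = 3
Peak resource demand = 9

9


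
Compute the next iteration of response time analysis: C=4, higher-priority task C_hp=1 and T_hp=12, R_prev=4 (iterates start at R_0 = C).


R_next = C + ceil(R_prev / T_hp) * C_hp
ceil(4 / 12) = ceil(0.3333) = 1
Interference = 1 * 1 = 1
R_next = 4 + 1 = 5

5


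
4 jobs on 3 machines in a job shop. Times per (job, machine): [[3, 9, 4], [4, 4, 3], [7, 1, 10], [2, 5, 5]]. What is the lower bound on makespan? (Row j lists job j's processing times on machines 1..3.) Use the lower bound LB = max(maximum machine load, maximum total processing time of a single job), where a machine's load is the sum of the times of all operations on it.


Machine loads:
  Machine 1: 3 + 4 + 7 + 2 = 16
  Machine 2: 9 + 4 + 1 + 5 = 19
  Machine 3: 4 + 3 + 10 + 5 = 22
Max machine load = 22
Job totals:
  Job 1: 16
  Job 2: 11
  Job 3: 18
  Job 4: 12
Max job total = 18
Lower bound = max(22, 18) = 22

22


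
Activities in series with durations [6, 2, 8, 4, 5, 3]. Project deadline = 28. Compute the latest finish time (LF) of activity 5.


LF(activity 5) = deadline - sum of successor durations
Successors: activities 6 through 6 with durations [3]
Sum of successor durations = 3
LF = 28 - 3 = 25

25


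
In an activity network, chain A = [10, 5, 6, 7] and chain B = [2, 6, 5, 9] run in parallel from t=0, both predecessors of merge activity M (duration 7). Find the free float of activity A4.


ES(A4) = sum of predecessors on chain A = 21
EF(A4) = ES + duration = 21 + 7 = 28
Successor of A4 is M. ES(M) = max(sum(A), sum(B)) = max(28, 22) = 28
Free float = ES(successor) - EF(current) = 28 - 28 = 0

0


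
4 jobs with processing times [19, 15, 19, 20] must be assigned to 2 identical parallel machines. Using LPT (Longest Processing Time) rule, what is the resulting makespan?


Sort jobs in decreasing order (LPT): [20, 19, 19, 15]
Assign each job to the least loaded machine:
  Machine 1: jobs [20, 15], load = 35
  Machine 2: jobs [19, 19], load = 38
Makespan = max load = 38

38


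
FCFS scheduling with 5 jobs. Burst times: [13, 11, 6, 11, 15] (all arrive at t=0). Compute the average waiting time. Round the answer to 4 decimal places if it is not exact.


FCFS order (as given): [13, 11, 6, 11, 15]
Waiting times:
  Job 1: wait = 0
  Job 2: wait = 13
  Job 3: wait = 24
  Job 4: wait = 30
  Job 5: wait = 41
Sum of waiting times = 108
Average waiting time = 108/5 = 21.6

21.6


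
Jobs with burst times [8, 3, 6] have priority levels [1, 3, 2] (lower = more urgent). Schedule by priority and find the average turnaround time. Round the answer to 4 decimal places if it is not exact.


Sort by priority (ascending = highest first):
Order: [(1, 8), (2, 6), (3, 3)]
Completion times:
  Priority 1, burst=8, C=8
  Priority 2, burst=6, C=14
  Priority 3, burst=3, C=17
Average turnaround = 39/3 = 13.0

13.0


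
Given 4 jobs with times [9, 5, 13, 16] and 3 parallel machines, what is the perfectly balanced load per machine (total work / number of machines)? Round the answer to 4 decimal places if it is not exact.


Total processing time = 9 + 5 + 13 + 16 = 43
Number of machines = 3
Ideal balanced load = 43 / 3 = 14.3333

14.3333


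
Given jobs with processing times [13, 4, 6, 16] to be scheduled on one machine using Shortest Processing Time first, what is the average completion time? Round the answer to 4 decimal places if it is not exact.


Sort jobs by processing time (SPT order): [4, 6, 13, 16]
Compute completion times sequentially:
  Job 1: processing = 4, completes at 4
  Job 2: processing = 6, completes at 10
  Job 3: processing = 13, completes at 23
  Job 4: processing = 16, completes at 39
Sum of completion times = 76
Average completion time = 76/4 = 19.0

19.0


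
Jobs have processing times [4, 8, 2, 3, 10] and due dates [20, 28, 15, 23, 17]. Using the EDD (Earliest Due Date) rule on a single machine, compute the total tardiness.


Sort by due date (EDD order): [(2, 15), (10, 17), (4, 20), (3, 23), (8, 28)]
Compute completion times and tardiness:
  Job 1: p=2, d=15, C=2, tardiness=max(0,2-15)=0
  Job 2: p=10, d=17, C=12, tardiness=max(0,12-17)=0
  Job 3: p=4, d=20, C=16, tardiness=max(0,16-20)=0
  Job 4: p=3, d=23, C=19, tardiness=max(0,19-23)=0
  Job 5: p=8, d=28, C=27, tardiness=max(0,27-28)=0
Total tardiness = 0

0


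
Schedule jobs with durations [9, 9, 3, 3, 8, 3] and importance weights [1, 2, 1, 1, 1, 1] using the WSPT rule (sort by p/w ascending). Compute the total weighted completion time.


Compute p/w ratios and sort ascending (WSPT): [(3, 1), (3, 1), (3, 1), (9, 2), (8, 1), (9, 1)]
Compute weighted completion times:
  Job (p=3,w=1): C=3, w*C=1*3=3
  Job (p=3,w=1): C=6, w*C=1*6=6
  Job (p=3,w=1): C=9, w*C=1*9=9
  Job (p=9,w=2): C=18, w*C=2*18=36
  Job (p=8,w=1): C=26, w*C=1*26=26
  Job (p=9,w=1): C=35, w*C=1*35=35
Total weighted completion time = 115

115


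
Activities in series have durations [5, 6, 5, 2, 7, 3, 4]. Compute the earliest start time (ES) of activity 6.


Activity 6 starts after activities 1 through 5 complete.
Predecessor durations: [5, 6, 5, 2, 7]
ES = 5 + 6 + 5 + 2 + 7 = 25

25


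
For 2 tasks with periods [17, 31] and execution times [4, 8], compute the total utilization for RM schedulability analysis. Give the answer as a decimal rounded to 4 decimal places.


Compute individual utilizations (exact fractions):
  Task 1: C/T = 4/17 (approx. 0.2353)
  Task 2: C/T = 8/31 (approx. 0.2581)
Total utilization U = 4/17 + 8/31 = 260/527
Rounded to 4 decimal places: U = 0.4934
RM (Liu & Layland) bound for 2 tasks = 0.828427; compare with U = 260/527 (approx. 0.493359)
U <= bound, so schedulable by RM sufficient condition.

0.4934


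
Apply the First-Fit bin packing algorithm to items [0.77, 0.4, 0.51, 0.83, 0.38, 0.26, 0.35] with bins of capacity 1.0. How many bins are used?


Place items sequentially using First-Fit:
  Item 0.77 -> new Bin 1
  Item 0.4 -> new Bin 2
  Item 0.51 -> Bin 2 (now 0.91)
  Item 0.83 -> new Bin 3
  Item 0.38 -> new Bin 4
  Item 0.26 -> Bin 4 (now 0.64)
  Item 0.35 -> Bin 4 (now 0.99)
Total bins used = 4

4
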